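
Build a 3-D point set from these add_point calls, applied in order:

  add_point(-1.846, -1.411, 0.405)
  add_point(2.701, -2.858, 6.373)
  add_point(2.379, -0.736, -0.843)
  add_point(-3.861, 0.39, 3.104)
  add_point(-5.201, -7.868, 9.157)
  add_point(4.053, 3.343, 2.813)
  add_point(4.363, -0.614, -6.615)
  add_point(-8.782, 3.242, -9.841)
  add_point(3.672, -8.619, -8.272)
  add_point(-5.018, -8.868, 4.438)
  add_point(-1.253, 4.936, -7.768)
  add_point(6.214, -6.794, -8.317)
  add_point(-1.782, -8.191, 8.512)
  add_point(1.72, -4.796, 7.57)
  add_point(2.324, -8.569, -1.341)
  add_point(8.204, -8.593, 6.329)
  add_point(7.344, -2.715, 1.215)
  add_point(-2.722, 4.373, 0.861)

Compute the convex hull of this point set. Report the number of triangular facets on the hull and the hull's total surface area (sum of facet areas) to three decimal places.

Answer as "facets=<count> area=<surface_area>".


15 of the 18 inputs are extreme points: [1, 3, 4, 5, 6, 7, 8, 9, 10, 11, 12, 13, 15, 16, 17].

Facet areas (half cross-product norm):
  f1: (p4, p9, p7) → 37.1458
  f2: (p8, p9, p7) → 125.9363
  f3: (p8, p9, p15) → 92.2646
  f4: (p12, p9, p15) → 24.2116
  f5: (p12, p4, p9) → 8.1942
  f6: (p17, p5, p4) → 53.0799
  f7: (p10, p17, p7) → 34.9213
  f8: (p10, p17, p5) → 31.0254
  f9: (p11, p8, p15) → 23.2927
  f10: (p11, p8, p7) → 26.5628
  f11: (p11, p10, p7) → 52.7384
  f12: (p13, p5, p4) → 28.6083
  f13: (p13, p12, p4) → 6.5080
  f14: (p13, p12, p15) → 18.1011
  f15: (p3, p4, p7) → 55.3012
  f16: (p3, p17, p7) → 28.4010
  f17: (p3, p17, p4) → 3.9650
  f18: (p16, p5, p15) → 23.2445
  f19: (p16, p11, p15) → 38.7969
  f20: (p6, p10, p5) → 40.3050
  f21: (p6, p11, p10) → 15.8773
  f22: (p6, p16, p5) → 30.1504
  f23: (p6, p16, p11) → 28.6988
  f24: (p1, p5, p15) → 25.3144
  f25: (p1, p13, p15) → 9.4408
  f26: (p1, p13, p5) → 1.9861
Σ area = 864.072

Euler: V−E+F = 15−39+26 = 2.

facets=26 area=864.072


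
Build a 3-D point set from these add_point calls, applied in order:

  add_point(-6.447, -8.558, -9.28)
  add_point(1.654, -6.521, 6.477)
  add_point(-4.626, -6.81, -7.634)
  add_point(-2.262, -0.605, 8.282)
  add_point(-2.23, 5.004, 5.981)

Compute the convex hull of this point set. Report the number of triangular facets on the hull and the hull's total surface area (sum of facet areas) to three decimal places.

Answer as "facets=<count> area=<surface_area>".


facets=6 area=263.677

Hull vertices (5/5): indices [0, 1, 2, 3, 4].

Per-facet area ½‖(b−a)×(c−a)‖:
  f1: (p3, p1, p0) → 65.1317
  f2: (p3, p4, p0) → 59.7629
  f3: (p3, p4, p1) → 16.8405
  f4: (p2, p1, p0) → 15.2505
  f5: (p2, p4, p0) → 13.7277
  f6: (p2, p4, p1) → 92.9640
Σ area = 263.677

Euler: V−E+F = 5−9+6 = 2.


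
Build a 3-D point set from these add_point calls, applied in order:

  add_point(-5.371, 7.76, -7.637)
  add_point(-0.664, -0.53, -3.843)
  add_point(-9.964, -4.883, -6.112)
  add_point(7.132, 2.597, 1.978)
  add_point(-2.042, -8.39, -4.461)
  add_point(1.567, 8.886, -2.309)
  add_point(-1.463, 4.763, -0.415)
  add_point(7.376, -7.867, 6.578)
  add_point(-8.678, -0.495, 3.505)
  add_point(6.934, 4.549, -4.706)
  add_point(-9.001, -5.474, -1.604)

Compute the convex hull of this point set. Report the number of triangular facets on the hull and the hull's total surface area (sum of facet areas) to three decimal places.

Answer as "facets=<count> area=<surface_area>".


facets=14 area=789.826

Hull vertices (9/11): indices [0, 2, 3, 4, 5, 7, 8, 9, 10].

Area of each hull facet:
  f1: (p0, p4, p2) → 59.4672
  f2: (p0, p8, p2) → 68.1890
  f3: (p0, p8, p5) → 61.3868
  f4: (p3, p8, p7) → 90.7823
  f5: (p3, p8, p5) → 69.7051
  f6: (p10, p8, p2) → 13.0892
  f7: (p10, p8, p7) → 63.5339
  f8: (p10, p4, p2) → 18.6151
  f9: (p10, p4, p7) → 56.2783
  f10: (p9, p0, p4) → 96.9494
  f11: (p9, p4, p7) → 105.4115
  f12: (p9, p3, p7) → 30.4937
  f13: (p9, p0, p5) → 30.6900
  f14: (p9, p3, p5) → 25.2346
Σ area = 789.826

Check V−E+F: 9 − 21 + 14 = 2.


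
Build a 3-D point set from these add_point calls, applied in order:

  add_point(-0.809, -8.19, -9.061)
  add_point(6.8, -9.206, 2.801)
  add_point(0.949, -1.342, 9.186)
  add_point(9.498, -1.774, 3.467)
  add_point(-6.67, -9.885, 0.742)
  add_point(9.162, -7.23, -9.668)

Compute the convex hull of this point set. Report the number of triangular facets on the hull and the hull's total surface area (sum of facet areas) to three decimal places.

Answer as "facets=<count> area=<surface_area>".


facets=8 area=541.814

Extreme-point indices: [0, 1, 2, 3, 4, 5] — 6 of 6 on the boundary.

Area of each hull facet:
  f1: (p1, p5, p3) → 50.5538
  f2: (p1, p2, p4) → 73.8803
  f3: (p1, p2, p3) → 40.0459
  f4: (p0, p2, p4) → 81.2662
  f5: (p0, p1, p4) → 72.8479
  f6: (p0, p1, p5) → 62.2959
  f7: (p0, p5, p3) → 71.3870
  f8: (p0, p2, p3) → 89.5365
Σ area = 541.814

Euler characteristic 6−12+8 = 2 ✓


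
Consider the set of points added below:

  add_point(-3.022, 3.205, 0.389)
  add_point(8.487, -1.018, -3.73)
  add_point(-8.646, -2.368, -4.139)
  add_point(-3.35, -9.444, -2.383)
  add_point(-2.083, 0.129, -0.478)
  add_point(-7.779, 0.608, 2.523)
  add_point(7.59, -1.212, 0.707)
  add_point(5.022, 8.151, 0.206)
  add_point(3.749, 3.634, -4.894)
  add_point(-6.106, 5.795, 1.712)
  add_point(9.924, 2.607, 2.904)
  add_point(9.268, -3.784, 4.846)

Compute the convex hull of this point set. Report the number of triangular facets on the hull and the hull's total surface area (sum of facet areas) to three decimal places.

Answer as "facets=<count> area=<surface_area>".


9 of the 12 inputs are extreme points: [1, 2, 3, 5, 7, 8, 9, 10, 11].

Area of each hull facet:
  f1: (p5, p3, p2) → 33.0202
  f2: (p1, p3, p2) → 65.7445
  f3: (p1, p8, p2) → 44.0150
  f4: (p11, p5, p3) → 92.0759
  f5: (p11, p1, p10) → 25.2062
  f6: (p11, p1, p3) → 64.7363
  f7: (p9, p8, p2) → 60.4781
  f8: (p9, p5, p2) → 19.4123
  f9: (p9, p11, p10) → 54.6554
  f10: (p9, p11, p5) → 48.8819
  f11: (p7, p9, p10) → 41.1329
  f12: (p7, p9, p8) → 38.8277
  f13: (p7, p1, p10) → 30.2098
  f14: (p7, p1, p8) → 22.9187
Σ area = 641.315

Euler: V−E+F = 9−21+14 = 2.

facets=14 area=641.315


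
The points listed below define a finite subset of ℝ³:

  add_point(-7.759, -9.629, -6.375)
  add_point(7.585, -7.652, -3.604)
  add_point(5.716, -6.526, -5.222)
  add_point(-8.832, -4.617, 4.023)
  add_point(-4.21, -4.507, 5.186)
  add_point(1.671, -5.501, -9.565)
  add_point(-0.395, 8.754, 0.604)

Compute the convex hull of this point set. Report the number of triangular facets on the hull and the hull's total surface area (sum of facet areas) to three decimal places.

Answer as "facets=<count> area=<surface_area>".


Hull vertices (7/7): indices [0, 1, 2, 3, 4, 5, 6].

Triangle areas on the boundary:
  f1: (p0, p6, p3) → 93.0882
  f2: (p5, p0, p1) → 44.5797
  f3: (p5, p0, p6) → 94.9452
  f4: (p4, p6, p3) → 33.9679
  f5: (p4, p6, p1) → 107.1652
  f6: (p4, p0, p3) → 27.3647
  f7: (p4, p0, p1) → 91.2054
  f8: (p2, p6, p1) → 21.6806
  f9: (p2, p5, p1) → 2.2294
  f10: (p2, p5, p6) → 52.0283
Σ area = 568.254

Euler: V−E+F = 7−15+10 = 2.

facets=10 area=568.254


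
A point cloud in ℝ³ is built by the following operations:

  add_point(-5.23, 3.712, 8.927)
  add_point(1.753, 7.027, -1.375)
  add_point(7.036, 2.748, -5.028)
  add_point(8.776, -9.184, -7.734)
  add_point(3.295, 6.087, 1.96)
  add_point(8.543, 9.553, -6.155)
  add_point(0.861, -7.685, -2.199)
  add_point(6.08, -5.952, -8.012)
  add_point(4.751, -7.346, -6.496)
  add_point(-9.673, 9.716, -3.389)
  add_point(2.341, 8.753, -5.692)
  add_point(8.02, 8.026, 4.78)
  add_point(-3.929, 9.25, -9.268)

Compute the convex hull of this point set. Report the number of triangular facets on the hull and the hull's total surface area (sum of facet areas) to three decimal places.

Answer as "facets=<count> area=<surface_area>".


facets=14 area=976.570

9 of the 13 inputs are extreme points: [0, 3, 5, 6, 7, 8, 9, 11, 12].

Facet areas (half cross-product norm):
  f1: (p11, p0, p9) → 104.3141
  f2: (p6, p12, p9) → 78.0077
  f3: (p6, p0, p9) → 121.0406
  f4: (p6, p11, p3) → 90.9655
  f5: (p6, p11, p0) → 117.7161
  f6: (p5, p12, p3) → 120.8372
  f7: (p5, p11, p3) → 103.7780
  f8: (p5, p12, p9) → 45.7584
  f9: (p5, p11, p9) → 99.8972
  f10: (p8, p6, p3) → 8.6229
  f11: (p8, p6, p12) → 54.3612
  f12: (p7, p12, p3) → 4.3291
  f13: (p7, p8, p3) → 5.1254
  f14: (p7, p8, p12) → 21.8163
Σ area = 976.570

Check V−E+F: 9 − 21 + 14 = 2.


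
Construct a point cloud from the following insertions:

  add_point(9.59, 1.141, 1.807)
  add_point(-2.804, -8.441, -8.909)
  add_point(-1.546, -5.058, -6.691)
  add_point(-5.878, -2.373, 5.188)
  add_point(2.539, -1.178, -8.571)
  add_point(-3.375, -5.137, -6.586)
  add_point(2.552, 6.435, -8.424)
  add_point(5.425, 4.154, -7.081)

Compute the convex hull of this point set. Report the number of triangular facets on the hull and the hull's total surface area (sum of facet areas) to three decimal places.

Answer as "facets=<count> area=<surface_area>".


Extreme-point indices: [0, 1, 3, 4, 5, 6, 7] — 7 of 8 on the boundary.

Area of each hull facet:
  f1: (p6, p0, p3) → 105.8717
  f2: (p1, p0, p3) → 121.4329
  f3: (p4, p1, p0) → 49.7167
  f4: (p4, p1, p6) → 20.3086
  f5: (p5, p6, p3) → 81.0543
  f6: (p5, p1, p3) → 16.5876
  f7: (p5, p1, p6) → 21.9870
  f8: (p7, p6, p0) → 12.8618
  f9: (p7, p4, p0) → 31.7202
  f10: (p7, p4, p6) → 12.1589
Σ area = 473.700

Euler: V−E+F = 7−15+10 = 2.

facets=10 area=473.700


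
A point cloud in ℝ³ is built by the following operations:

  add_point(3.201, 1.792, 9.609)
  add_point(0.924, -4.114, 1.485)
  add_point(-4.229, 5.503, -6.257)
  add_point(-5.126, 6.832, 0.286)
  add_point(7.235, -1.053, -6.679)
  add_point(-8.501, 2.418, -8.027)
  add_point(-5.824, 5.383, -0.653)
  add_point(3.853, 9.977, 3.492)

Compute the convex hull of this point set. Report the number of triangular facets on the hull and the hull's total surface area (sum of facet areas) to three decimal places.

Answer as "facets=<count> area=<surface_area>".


facets=12 area=553.167

8 of the 8 inputs are extreme points: [0, 1, 2, 3, 4, 5, 6, 7].

Triangle areas on the boundary:
  f1: (p0, p7, p4) → 77.6696
  f2: (p1, p4, p5) → 77.8763
  f3: (p1, p0, p4) → 52.7730
  f4: (p2, p4, p5) → 33.9504
  f5: (p2, p7, p4) → 83.6444
  f6: (p3, p0, p7) → 51.0467
  f7: (p3, p2, p5) → 17.7616
  f8: (p3, p2, p7) → 32.7170
  f9: (p6, p3, p5) → 4.2612
  f10: (p6, p3, p0) → 12.0138
  f11: (p6, p1, p5) → 49.5873
  f12: (p6, p1, p0) → 59.8653
Σ area = 553.167

Euler: V−E+F = 8−18+12 = 2.


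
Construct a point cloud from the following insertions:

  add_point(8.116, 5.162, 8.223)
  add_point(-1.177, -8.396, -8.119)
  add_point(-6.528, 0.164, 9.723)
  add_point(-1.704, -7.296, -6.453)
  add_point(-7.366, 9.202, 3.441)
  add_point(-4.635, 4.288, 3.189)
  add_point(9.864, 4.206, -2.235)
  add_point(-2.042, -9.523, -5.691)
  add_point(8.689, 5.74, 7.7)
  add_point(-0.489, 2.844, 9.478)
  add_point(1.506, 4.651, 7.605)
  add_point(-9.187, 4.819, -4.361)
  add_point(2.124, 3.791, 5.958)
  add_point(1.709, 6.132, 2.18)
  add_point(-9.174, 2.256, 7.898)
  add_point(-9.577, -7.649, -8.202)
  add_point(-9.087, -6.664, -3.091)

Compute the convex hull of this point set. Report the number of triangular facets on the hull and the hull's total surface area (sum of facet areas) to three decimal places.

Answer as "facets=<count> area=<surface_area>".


Points on the hull: [0, 1, 2, 4, 6, 7, 8, 9, 11, 14, 15, 16] (12 of 17).

Per-facet area ½‖(b−a)×(c−a)‖:
  f1: (p11, p4, p6) → 84.1362
  f2: (p1, p7, p15) → 11.4469
  f3: (p1, p7, p6) → 24.5245
  f4: (p1, p11, p15) → 54.9633
  f5: (p1, p11, p6) → 132.0156
  f6: (p16, p7, p15) → 20.0291
  f7: (p16, p7, p2) → 56.6191
  f8: (p14, p11, p4) → 38.5744
  f9: (p14, p16, p2) → 27.1349
  f10: (p14, p11, p15) → 81.3813
  f11: (p14, p16, p15) → 17.7659
  f12: (p0, p7, p2) → 144.3349
  f13: (p0, p7, p6) → 97.4332
  f14: (p9, p0, p4) → 46.6305
  f15: (p9, p0, p2) → 5.4745
  f16: (p9, p14, p4) → 36.8261
  f17: (p9, p14, p2) → 11.6664
  f18: (p8, p4, p6) → 85.3839
  f19: (p8, p0, p6) → 4.2145
  f20: (p8, p0, p4) → 7.8220
Σ area = 988.377

Euler characteristic 12−30+20 = 2 ✓

facets=20 area=988.377


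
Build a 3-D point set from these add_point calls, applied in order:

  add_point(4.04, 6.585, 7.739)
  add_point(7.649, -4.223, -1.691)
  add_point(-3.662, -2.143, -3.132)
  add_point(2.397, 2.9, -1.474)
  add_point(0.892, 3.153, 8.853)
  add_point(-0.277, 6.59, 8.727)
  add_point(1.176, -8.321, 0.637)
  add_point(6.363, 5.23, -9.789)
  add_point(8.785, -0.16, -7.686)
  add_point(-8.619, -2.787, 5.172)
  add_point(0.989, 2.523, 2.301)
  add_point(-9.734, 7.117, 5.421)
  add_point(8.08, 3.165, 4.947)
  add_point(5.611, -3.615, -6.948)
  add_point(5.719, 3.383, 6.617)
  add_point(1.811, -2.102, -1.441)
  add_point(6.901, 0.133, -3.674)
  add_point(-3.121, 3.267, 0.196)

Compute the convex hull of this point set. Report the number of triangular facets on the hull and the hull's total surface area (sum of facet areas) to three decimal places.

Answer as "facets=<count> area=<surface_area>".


facets=22 area=832.448

13 of the 18 inputs are extreme points: [0, 1, 2, 4, 5, 6, 7, 8, 9, 11, 12, 13, 14].

Area of each hull facet:
  f1: (p7, p2, p11) → 95.5763
  f2: (p7, p0, p11) → 123.8719
  f3: (p9, p2, p11) → 48.3113
  f4: (p9, p2, p6) → 41.8072
  f5: (p9, p4, p6) → 68.1800
  f6: (p13, p2, p6) → 39.4262
  f7: (p13, p7, p8) → 13.5226
  f8: (p13, p7, p2) → 47.1703
  f9: (p5, p0, p11) → 11.8632
  f10: (p5, p0, p4) → 7.6551
  f11: (p5, p9, p11) → 49.4471
  f12: (p5, p9, p4) → 20.9761
  f13: (p12, p7, p8) → 40.8805
  f14: (p12, p7, p0) → 42.7152
  f15: (p1, p12, p8) → 36.1413
  f16: (p1, p12, p6) → 38.8142
  f17: (p1, p13, p8) → 13.4642
  f18: (p1, p13, p6) → 22.6906
  f19: (p14, p4, p6) → 36.5935
  f20: (p14, p12, p6) → 20.1445
  f21: (p14, p0, p4) → 8.7858
  f22: (p14, p12, p0) → 4.4106
Σ area = 832.448

Euler: V−E+F = 13−33+22 = 2.


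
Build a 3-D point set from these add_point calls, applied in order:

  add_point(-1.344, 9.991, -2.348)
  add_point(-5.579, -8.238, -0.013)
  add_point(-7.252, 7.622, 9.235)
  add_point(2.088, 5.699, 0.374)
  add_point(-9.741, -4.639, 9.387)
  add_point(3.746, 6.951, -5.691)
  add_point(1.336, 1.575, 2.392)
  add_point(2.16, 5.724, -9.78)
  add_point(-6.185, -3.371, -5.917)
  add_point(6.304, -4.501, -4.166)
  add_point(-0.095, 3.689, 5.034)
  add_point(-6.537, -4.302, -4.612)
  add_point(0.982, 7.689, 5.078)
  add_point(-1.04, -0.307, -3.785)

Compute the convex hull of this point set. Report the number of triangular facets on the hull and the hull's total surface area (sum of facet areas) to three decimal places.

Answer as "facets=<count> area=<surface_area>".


Extreme-point indices: [0, 1, 2, 4, 5, 7, 8, 9, 10, 11, 12] — 11 of 14 on the boundary.

Area of each hull facet:
  f1: (p1, p9, p4) → 60.8748
  f2: (p8, p1, p9) → 47.1615
  f3: (p10, p9, p4) → 91.9412
  f4: (p10, p12, p4) → 17.4588
  f5: (p10, p12, p9) → 25.5743
  f6: (p2, p12, p4) → 56.6529
  f7: (p2, p12, p0) → 36.9535
  f8: (p2, p8, p4) → 97.7026
  f9: (p2, p8, p0) → 96.3708
  f10: (p11, p1, p4) → 30.9319
  f11: (p11, p8, p4) → 6.4682
  f12: (p11, p8, p1) → 1.8807
  f13: (p7, p8, p9) → 69.3143
  f14: (p7, p8, p0) → 59.1034
  f15: (p5, p12, p0) → 27.4541
  f16: (p5, p7, p0) → 14.7804
  f17: (p5, p12, p9) → 65.9226
  f18: (p5, p7, p9) → 26.8791
Σ area = 833.425

Check V−E+F: 11 − 27 + 18 = 2.

facets=18 area=833.425


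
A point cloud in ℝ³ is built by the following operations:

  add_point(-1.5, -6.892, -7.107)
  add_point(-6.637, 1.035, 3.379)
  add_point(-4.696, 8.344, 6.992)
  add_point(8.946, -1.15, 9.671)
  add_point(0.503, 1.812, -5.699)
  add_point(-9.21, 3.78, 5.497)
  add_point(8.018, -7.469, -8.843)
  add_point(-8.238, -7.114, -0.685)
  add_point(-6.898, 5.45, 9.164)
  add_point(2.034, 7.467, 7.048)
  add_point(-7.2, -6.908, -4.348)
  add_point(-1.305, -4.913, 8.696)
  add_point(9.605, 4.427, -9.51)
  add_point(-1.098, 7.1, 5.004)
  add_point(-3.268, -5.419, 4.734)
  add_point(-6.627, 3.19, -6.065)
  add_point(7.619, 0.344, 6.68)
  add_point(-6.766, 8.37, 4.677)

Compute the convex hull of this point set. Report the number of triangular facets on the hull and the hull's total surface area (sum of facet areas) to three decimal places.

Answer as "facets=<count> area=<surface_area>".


facets=22 area=1175.642

Hull vertices (13/18): indices [0, 2, 3, 5, 6, 7, 8, 9, 10, 11, 12, 15, 17].

Area of each hull facet:
  f1: (p3, p6, p12) → 113.2278
  f2: (p9, p3, p12) → 103.3093
  f3: (p11, p3, p6) → 104.2418
  f4: (p0, p6, p12) → 58.0599
  f5: (p0, p15, p12) → 86.8846
  f6: (p17, p15, p5) → 30.5290
  f7: (p17, p15, p12) → 97.8571
  f8: (p17, p9, p12) → 83.1755
  f9: (p7, p11, p6) → 106.5142
  f10: (p7, p11, p5) → 64.3859
  f11: (p7, p15, p5) → 62.7331
  f12: (p8, p17, p5) → 11.0885
  f13: (p8, p11, p5) → 27.2046
  f14: (p8, p9, p3) → 49.6992
  f15: (p8, p11, p3) → 63.9810
  f16: (p10, p0, p6) → 8.4006
  f17: (p10, p7, p6) → 25.6497
  f18: (p10, p0, p15) → 32.2256
  f19: (p10, p7, p15) → 19.0371
  f20: (p2, p17, p9) → 7.8413
  f21: (p2, p8, p9) → 13.0252
  f22: (p2, p8, p17) → 6.5716
Σ area = 1175.642

Euler characteristic 13−33+22 = 2 ✓


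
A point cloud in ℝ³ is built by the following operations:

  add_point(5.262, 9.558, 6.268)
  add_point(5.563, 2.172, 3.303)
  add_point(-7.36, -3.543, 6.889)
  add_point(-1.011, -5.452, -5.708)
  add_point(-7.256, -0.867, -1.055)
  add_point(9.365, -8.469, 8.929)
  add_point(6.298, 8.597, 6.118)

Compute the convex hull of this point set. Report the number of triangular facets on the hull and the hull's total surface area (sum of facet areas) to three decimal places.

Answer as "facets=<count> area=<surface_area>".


facets=10 area=618.872

7 of the 7 inputs are extreme points: [0, 1, 2, 3, 4, 5, 6].

Area of each hull facet:
  f1: (p0, p5, p2) → 142.2938
  f2: (p3, p5, p2) → 116.5792
  f3: (p4, p0, p2) → 73.4506
  f4: (p4, p3, p2) → 35.6987
  f5: (p4, p3, p0) → 80.6853
  f6: (p1, p3, p5) → 85.2293
  f7: (p6, p3, p0) → 13.5047
  f8: (p6, p1, p3) → 26.5081
  f9: (p6, p0, p5) → 8.0018
  f10: (p6, p1, p5) → 36.9206
Σ area = 618.872

Euler: V−E+F = 7−15+10 = 2.


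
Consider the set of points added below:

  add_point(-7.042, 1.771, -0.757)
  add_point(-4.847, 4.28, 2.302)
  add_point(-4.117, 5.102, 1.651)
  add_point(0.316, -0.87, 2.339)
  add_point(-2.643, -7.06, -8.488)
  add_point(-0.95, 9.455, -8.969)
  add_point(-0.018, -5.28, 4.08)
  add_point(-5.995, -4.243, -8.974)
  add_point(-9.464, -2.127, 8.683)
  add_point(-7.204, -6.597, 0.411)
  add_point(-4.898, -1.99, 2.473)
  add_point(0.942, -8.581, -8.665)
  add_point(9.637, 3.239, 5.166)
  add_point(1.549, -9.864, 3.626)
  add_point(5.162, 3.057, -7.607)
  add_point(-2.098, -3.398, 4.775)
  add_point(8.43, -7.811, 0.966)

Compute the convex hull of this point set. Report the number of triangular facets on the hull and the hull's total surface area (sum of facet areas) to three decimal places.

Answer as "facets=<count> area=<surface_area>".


Hull vertices (13/17): indices [0, 1, 2, 4, 5, 7, 8, 9, 11, 12, 13, 14, 16].

Per-facet area ½‖(b−a)×(c−a)‖:
  f1: (p13, p12, p8) → 110.7936
  f2: (p2, p12, p8) → 79.7821
  f3: (p2, p5, p12) → 85.2315
  f4: (p9, p13, p8) → 47.6146
  f5: (p9, p7, p8) → 31.6760
  f6: (p0, p7, p8) → 45.6450
  f7: (p0, p7, p5) → 63.9876
  f8: (p11, p7, p5) → 58.4978
  f9: (p11, p9, p13) → 55.9949
  f10: (p1, p2, p5) → 4.1072
  f11: (p1, p0, p5) → 28.6886
  f12: (p1, p2, p8) → 1.0796
  f13: (p1, p0, p8) → 22.7235
  f14: (p14, p5, p12) → 56.5329
  f15: (p14, p11, p5) → 50.3534
  f16: (p4, p9, p7) → 21.1797
  f17: (p4, p11, p7) → 2.8281
  f18: (p4, p11, p9) → 17.1448
  f19: (p16, p14, p12) → 74.3987
  f20: (p16, p14, p11) → 71.5723
  f21: (p16, p13, p12) → 44.4042
  f22: (p16, p11, p13) → 44.7386
Σ area = 1018.975

Euler: V−E+F = 13−33+22 = 2.

facets=22 area=1018.975


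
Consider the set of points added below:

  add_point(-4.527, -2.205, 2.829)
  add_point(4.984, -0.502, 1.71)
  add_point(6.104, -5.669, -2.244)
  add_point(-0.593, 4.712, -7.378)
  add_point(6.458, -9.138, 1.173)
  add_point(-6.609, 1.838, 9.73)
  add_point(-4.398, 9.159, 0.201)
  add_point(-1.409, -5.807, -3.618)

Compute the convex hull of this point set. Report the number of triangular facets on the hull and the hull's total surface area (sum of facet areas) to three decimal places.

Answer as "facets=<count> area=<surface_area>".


facets=12 area=535.032

Extreme-point indices: [0, 1, 2, 3, 4, 5, 6, 7] — 8 of 8 on the boundary.

Area of each hull facet:
  f1: (p7, p3, p6) → 53.0874
  f2: (p1, p4, p5) → 59.1620
  f3: (p1, p6, p5) → 76.2750
  f4: (p1, p3, p6) → 55.4960
  f5: (p0, p4, p5) → 44.2376
  f6: (p0, p7, p4) → 39.1575
  f7: (p0, p6, p5) → 46.1933
  f8: (p0, p7, p6) → 45.2412
  f9: (p2, p1, p4) → 15.9354
  f10: (p2, p1, p3) → 39.1565
  f11: (p2, p7, p4) → 18.3273
  f12: (p2, p7, p3) → 42.7627
Σ area = 535.032

Euler: V−E+F = 8−18+12 = 2.


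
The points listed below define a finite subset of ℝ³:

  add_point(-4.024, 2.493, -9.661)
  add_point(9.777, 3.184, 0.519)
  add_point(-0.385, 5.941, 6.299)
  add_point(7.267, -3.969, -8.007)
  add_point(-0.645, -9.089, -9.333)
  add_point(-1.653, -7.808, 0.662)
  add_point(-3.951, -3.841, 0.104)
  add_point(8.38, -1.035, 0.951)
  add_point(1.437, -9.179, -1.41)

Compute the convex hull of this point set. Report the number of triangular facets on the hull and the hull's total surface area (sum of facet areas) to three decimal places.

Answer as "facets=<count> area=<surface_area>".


Hull vertices (9/9): indices [0, 1, 2, 3, 4, 5, 6, 7, 8].

Area of each hull facet:
  f1: (p2, p1, p0) → 95.1053
  f2: (p3, p1, p0) → 74.7835
  f3: (p6, p2, p0) → 70.5063
  f4: (p4, p3, p0) → 55.1388
  f5: (p4, p3, p8) → 36.6597
  f6: (p4, p6, p0) → 58.8119
  f7: (p7, p3, p1) → 20.5853
  f8: (p7, p3, p8) → 44.8210
  f9: (p7, p2, p1) → 26.6973
  f10: (p5, p6, p2) → 24.4613
  f11: (p5, p7, p8) → 21.5582
  f12: (p5, p7, p2) → 72.5606
  f13: (p5, p4, p8) → 15.4752
  f14: (p5, p4, p6) → 23.3674
Σ area = 640.532

Euler characteristic 9−21+14 = 2 ✓

facets=14 area=640.532


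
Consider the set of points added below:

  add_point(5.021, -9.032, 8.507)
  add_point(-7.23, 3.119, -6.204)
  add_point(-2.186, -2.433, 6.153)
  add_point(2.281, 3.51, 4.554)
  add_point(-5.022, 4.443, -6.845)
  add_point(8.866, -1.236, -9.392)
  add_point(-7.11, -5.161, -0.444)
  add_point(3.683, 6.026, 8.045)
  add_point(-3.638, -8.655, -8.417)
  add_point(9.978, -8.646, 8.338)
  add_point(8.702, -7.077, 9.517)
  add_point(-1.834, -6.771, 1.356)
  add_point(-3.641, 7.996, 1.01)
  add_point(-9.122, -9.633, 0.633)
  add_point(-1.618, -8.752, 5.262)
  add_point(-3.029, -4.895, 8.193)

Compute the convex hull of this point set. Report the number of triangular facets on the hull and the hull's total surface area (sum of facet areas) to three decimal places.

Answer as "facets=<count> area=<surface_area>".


Extreme-point indices: [0, 1, 4, 5, 7, 8, 9, 10, 12, 13, 15] — 11 of 16 on the boundary.

Area of each hull facet:
  f1: (p1, p12, p13) → 68.0124
  f2: (p15, p12, p13) → 79.7723
  f3: (p8, p9, p13) → 108.0731
  f4: (p8, p5, p9) → 137.1739
  f5: (p8, p1, p13) → 64.9421
  f6: (p4, p5, p12) → 65.6035
  f7: (p4, p1, p12) → 11.5024
  f8: (p4, p8, p5) → 88.3514
  f9: (p4, p8, p1) → 16.2956
  f10: (p0, p9, p13) → 20.8072
  f11: (p0, p15, p13) → 46.2624
  f12: (p7, p15, p12) → 64.9595
  f13: (p7, p5, p9) → 141.2881
  f14: (p7, p5, p12) → 94.9986
  f15: (p10, p0, p15) → 16.0508
  f16: (p10, p7, p15) → 71.9254
  f17: (p10, p0, p9) → 5.0148
  f18: (p10, p7, p9) → 10.6577
Σ area = 1111.691

Check V−E+F: 11 − 27 + 18 = 2.

facets=18 area=1111.691


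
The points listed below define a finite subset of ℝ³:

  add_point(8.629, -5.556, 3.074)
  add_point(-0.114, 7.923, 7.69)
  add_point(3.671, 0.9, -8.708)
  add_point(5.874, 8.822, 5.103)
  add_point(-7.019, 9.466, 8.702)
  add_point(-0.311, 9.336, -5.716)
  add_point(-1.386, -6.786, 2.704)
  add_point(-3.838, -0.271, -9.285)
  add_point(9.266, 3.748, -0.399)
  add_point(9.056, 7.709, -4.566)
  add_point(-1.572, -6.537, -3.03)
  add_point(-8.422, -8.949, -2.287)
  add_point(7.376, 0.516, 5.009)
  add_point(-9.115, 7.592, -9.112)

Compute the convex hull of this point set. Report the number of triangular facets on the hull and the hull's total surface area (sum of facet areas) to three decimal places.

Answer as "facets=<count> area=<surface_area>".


facets=24 area=1133.565

Hull vertices (14/14): indices [0, 1, 2, 3, 4, 5, 6, 7, 8, 9, 10, 11, 12, 13].

Per-facet area ½‖(b−a)×(c−a)‖:
  f1: (p4, p11, p13) → 154.7772
  f2: (p5, p4, p13) → 76.1417
  f3: (p12, p0, p8) → 21.0886
  f4: (p12, p0, p4) → 39.9086
  f5: (p6, p4, p11) → 79.9970
  f6: (p6, p0, p11) → 24.7120
  f7: (p6, p0, p4) → 90.3611
  f8: (p7, p11, p13) → 52.9114
  f9: (p7, p2, p13) → 32.7553
  f10: (p10, p0, p11) → 27.3778
  f11: (p10, p2, p0) → 62.6208
  f12: (p10, p7, p11) → 33.2909
  f13: (p10, p7, p2) → 34.1878
  f14: (p3, p5, p4) → 81.0055
  f15: (p3, p12, p8) → 25.1527
  f16: (p9, p0, p8) → 12.8175
  f17: (p9, p2, p0) → 67.0415
  f18: (p9, p3, p8) → 23.6134
  f19: (p9, p3, p5) → 47.9479
  f20: (p9, p2, p13) → 68.3010
  f21: (p9, p5, p13) → 19.1509
  f22: (p1, p12, p4) → 20.6036
  f23: (p1, p3, p4) → 10.0244
  f24: (p1, p3, p12) → 27.7770
Σ area = 1133.565

Check V−E+F: 14 − 36 + 24 = 2.


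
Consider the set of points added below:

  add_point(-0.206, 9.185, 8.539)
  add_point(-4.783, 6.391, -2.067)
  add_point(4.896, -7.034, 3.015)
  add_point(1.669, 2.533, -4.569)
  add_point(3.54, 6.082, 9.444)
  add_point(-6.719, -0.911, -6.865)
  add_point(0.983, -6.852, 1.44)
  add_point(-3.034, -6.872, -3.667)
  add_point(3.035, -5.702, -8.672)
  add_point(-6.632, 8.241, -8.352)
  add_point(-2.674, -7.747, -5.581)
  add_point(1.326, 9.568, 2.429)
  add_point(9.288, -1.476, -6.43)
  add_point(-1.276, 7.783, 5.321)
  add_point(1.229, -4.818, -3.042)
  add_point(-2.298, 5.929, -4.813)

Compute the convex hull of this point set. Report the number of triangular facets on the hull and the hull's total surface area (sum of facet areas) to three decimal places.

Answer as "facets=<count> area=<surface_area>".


facets=20 area=837.169

Hull vertices (12/16): indices [0, 1, 2, 4, 5, 6, 7, 8, 9, 10, 11, 12].

Per-facet area ½‖(b−a)×(c−a)‖:
  f1: (p4, p11, p12) → 66.0441
  f2: (p2, p4, p12) → 86.5417
  f3: (p9, p11, p12) → 106.8294
  f4: (p1, p9, p5) → 28.7332
  f5: (p8, p2, p12) → 44.0271
  f6: (p8, p10, p2) → 37.9932
  f7: (p8, p10, p5) → 27.2624
  f8: (p8, p9, p5) → 46.9287
  f9: (p8, p9, p12) → 66.7996
  f10: (p6, p2, p4) → 30.9439
  f11: (p6, p10, p2) → 11.1362
  f12: (p0, p9, p11) → 33.1435
  f13: (p0, p1, p9) → 20.3234
  f14: (p0, p4, p11) → 15.6044
  f15: (p0, p1, p5) → 34.9563
  f16: (p0, p6, p4) → 36.3323
  f17: (p7, p10, p5) → 8.2209
  f18: (p7, p6, p10) → 5.5407
  f19: (p7, p0, p5) → 74.9582
  f20: (p7, p0, p6) → 54.8498
Σ area = 837.169

Euler characteristic 12−30+20 = 2 ✓


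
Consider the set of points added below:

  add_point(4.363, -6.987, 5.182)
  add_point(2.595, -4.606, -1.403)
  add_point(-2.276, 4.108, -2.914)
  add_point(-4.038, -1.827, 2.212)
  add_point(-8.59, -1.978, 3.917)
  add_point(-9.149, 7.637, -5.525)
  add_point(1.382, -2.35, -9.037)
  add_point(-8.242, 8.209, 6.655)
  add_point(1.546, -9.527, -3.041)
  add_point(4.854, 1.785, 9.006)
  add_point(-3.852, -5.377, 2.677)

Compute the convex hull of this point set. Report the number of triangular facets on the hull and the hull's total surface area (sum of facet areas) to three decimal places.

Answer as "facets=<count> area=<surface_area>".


facets=14 area=762.478

9 of the 11 inputs are extreme points: [0, 2, 4, 5, 6, 7, 8, 9, 10].

Triangle areas on the boundary:
  f1: (p6, p8, p5) → 64.7451
  f2: (p4, p8, p5) → 97.0896
  f3: (p2, p9, p5) → 36.7039
  f4: (p2, p6, p5) → 35.8358
  f5: (p2, p6, p9) → 65.8449
  f6: (p7, p9, p5) → 88.4297
  f7: (p7, p4, p5) → 61.4286
  f8: (p7, p4, p9) → 73.0626
  f9: (p0, p4, p9) → 64.7741
  f10: (p0, p6, p9) → 72.6682
  f11: (p0, p6, p8) → 39.3060
  f12: (p10, p4, p8) → 12.4701
  f13: (p10, p0, p8) → 34.2387
  f14: (p10, p0, p4) → 15.8807
Σ area = 762.478

Euler characteristic 9−21+14 = 2 ✓


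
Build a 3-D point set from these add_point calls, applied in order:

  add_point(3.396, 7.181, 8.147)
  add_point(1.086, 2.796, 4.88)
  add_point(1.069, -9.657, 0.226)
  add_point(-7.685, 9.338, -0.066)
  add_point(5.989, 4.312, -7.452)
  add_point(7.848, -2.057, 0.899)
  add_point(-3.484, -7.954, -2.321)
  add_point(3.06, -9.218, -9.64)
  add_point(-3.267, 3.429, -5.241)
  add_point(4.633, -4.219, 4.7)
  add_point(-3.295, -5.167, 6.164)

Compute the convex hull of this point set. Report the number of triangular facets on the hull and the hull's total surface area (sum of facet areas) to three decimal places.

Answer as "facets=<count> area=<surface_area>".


Hull vertices (10/11): indices [0, 2, 3, 4, 5, 6, 7, 8, 9, 10].

Facet areas (half cross-product norm):
  f1: (p7, p2, p5) → 51.1580
  f2: (p4, p7, p5) → 67.9057
  f3: (p0, p4, p3) → 102.0455
  f4: (p0, p4, p5) → 66.8877
  f5: (p6, p7, p2) → 26.3350
  f6: (p8, p4, p3) → 36.0498
  f7: (p8, p4, p7) → 64.7514
  f8: (p8, p6, p3) → 46.3653
  f9: (p8, p6, p7) → 58.0221
  f10: (p9, p2, p5) → 21.1920
  f11: (p9, p0, p5) → 32.2730
  f12: (p10, p9, p2) → 29.0824
  f13: (p10, p9, p0) → 48.5571
  f14: (p10, p6, p2) → 22.8534
  f15: (p10, p0, p3) → 93.7258
  f16: (p10, p6, p3) → 72.8839
Σ area = 840.088

Euler: V−E+F = 10−24+16 = 2.

facets=16 area=840.088


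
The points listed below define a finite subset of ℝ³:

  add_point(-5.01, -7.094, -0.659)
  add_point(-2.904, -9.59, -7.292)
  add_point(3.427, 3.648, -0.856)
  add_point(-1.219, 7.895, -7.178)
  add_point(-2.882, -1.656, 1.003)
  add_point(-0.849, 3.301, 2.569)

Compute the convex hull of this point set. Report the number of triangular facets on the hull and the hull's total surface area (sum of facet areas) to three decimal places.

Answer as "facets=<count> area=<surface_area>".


facets=8 area=301.634

Extreme-point indices: [0, 1, 2, 3, 4, 5] — 6 of 6 on the boundary.

Triangle areas on the boundary:
  f1: (p1, p2, p0) → 50.3506
  f2: (p1, p3, p0) → 61.6415
  f3: (p1, p3, p2) → 71.1371
  f4: (p5, p2, p0) → 31.5637
  f5: (p5, p3, p2) → 24.4327
  f6: (p4, p3, p0) → 32.3179
  f7: (p4, p5, p0) → 0.2899
  f8: (p4, p5, p3) → 29.9009
Σ area = 301.634

Check V−E+F: 6 − 12 + 8 = 2.


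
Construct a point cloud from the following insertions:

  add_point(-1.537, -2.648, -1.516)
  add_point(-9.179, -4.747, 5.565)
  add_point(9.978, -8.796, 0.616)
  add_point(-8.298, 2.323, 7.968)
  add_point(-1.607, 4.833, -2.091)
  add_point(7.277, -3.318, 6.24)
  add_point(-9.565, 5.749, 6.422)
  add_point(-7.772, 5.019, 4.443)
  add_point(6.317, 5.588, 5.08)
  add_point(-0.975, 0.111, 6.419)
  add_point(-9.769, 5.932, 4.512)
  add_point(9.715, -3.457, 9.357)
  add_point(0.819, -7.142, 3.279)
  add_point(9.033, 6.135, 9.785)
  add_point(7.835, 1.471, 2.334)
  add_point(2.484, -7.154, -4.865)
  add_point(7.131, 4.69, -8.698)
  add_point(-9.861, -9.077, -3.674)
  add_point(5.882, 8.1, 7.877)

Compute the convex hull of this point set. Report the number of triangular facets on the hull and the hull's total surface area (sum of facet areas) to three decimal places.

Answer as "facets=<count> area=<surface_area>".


Points on the hull: [1, 2, 3, 6, 10, 11, 12, 13, 15, 16, 17, 18] (12 of 19).

Triangle areas on the boundary:
  f1: (p15, p2, p17) → 42.2560
  f2: (p15, p16, p17) → 71.8271
  f3: (p15, p16, p2) → 62.5792
  f4: (p10, p16, p18) → 135.3122
  f5: (p10, p16, p17) → 172.6675
  f6: (p10, p1, p17) → 51.8992
  f7: (p12, p11, p2) → 46.4937
  f8: (p12, p11, p1) → 49.9919
  f9: (p12, p2, p17) → 49.4451
  f10: (p12, p1, p17) → 52.4183
  f11: (p13, p16, p18) → 33.8306
  f12: (p13, p16, p2) → 133.3476
  f13: (p13, p11, p2) → 40.8878
  f14: (p3, p11, p1) → 70.4854
  f15: (p3, p13, p11) → 84.8985
  f16: (p6, p10, p1) → 10.1652
  f17: (p6, p3, p1) → 11.3300
  f18: (p6, p10, p18) → 14.8879
  f19: (p6, p13, p18) → 22.9090
  f20: (p6, p3, p13) → 34.8894
Σ area = 1192.522

Euler: V−E+F = 12−30+20 = 2.

facets=20 area=1192.522


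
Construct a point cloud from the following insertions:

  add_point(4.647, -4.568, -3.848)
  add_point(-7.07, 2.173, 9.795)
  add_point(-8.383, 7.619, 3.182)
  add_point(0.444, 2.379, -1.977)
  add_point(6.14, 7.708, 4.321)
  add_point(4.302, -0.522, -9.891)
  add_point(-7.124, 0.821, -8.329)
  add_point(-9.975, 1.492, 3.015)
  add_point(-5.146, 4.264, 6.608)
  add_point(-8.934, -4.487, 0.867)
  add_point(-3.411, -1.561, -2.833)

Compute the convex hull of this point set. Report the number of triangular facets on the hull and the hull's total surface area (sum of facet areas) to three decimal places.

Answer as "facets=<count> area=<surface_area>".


facets=12 area=730.315

Extreme-point indices: [0, 1, 2, 4, 5, 6, 7, 9] — 8 of 11 on the boundary.

Triangle areas on the boundary:
  f1: (p5, p0, p4) → 53.9527
  f2: (p1, p0, p4) → 111.5780
  f3: (p2, p5, p4) → 118.3789
  f4: (p2, p1, p7) → 22.9231
  f5: (p2, p1, p4) → 61.7636
  f6: (p9, p1, p7) → 22.5305
  f7: (p9, p1, p0) → 80.7156
  f8: (p6, p2, p7) → 37.0894
  f9: (p6, p2, p5) → 75.1368
  f10: (p6, p9, p7) → 34.3018
  f11: (p6, p5, p0) → 42.2646
  f12: (p6, p9, p0) → 69.6795
Σ area = 730.315

Euler: V−E+F = 8−18+12 = 2.


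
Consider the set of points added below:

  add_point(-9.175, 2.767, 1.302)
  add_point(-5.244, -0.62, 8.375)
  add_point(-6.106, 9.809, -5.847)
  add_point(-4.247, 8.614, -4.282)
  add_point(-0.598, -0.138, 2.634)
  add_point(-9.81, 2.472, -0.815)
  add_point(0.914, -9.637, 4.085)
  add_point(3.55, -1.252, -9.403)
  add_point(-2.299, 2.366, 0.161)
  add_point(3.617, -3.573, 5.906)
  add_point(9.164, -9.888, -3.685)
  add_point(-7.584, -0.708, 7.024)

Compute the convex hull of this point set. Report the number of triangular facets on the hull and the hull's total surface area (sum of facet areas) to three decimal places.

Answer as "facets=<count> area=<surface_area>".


facets=16 area=735.019

Extreme-point indices: [0, 1, 2, 3, 5, 6, 7, 9, 10, 11] — 10 of 12 on the boundary.

Triangle areas on the boundary:
  f1: (p7, p2, p5) → 71.4846
  f2: (p7, p6, p5) → 116.8474
  f3: (p7, p6, p10) → 66.7425
  f4: (p0, p2, p5) → 10.2969
  f5: (p9, p7, p10) → 73.5219
  f6: (p9, p6, p10) → 38.8785
  f7: (p9, p6, p1) → 33.2456
  f8: (p11, p6, p5) → 54.0789
  f9: (p11, p6, p1) → 15.3682
  f10: (p11, p0, p5) → 4.7179
  f11: (p11, p1, p2) → 21.5985
  f12: (p11, p0, p2) → 19.7118
  f13: (p3, p1, p2) → 15.5478
  f14: (p3, p9, p1) → 75.5625
  f15: (p3, p7, p2) → 15.9539
  f16: (p3, p9, p7) → 101.4621
Σ area = 735.019

Euler characteristic 10−24+16 = 2 ✓


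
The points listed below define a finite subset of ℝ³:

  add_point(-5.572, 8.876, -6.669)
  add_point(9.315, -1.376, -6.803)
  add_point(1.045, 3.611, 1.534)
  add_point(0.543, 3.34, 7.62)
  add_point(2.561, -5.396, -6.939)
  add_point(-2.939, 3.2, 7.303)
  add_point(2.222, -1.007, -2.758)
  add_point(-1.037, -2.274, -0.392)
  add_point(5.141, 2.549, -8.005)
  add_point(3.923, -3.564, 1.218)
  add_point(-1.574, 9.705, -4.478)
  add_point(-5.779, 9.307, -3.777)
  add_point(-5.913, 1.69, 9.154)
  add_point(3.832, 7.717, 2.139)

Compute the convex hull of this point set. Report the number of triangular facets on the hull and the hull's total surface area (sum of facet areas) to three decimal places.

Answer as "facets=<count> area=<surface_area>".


Extreme-point indices: [0, 1, 3, 4, 7, 8, 9, 10, 11, 12, 13] — 11 of 14 on the boundary.

Triangle areas on the boundary:
  f1: (p9, p4, p12) → 49.3057
  f2: (p9, p4, p1) → 32.0989
  f3: (p3, p13, p1) → 52.0176
  f4: (p3, p9, p1) → 41.4132
  f5: (p3, p13, p12) → 19.0210
  f6: (p3, p9, p12) → 32.6688
  f7: (p11, p0, p12) → 13.8723
  f8: (p11, p0, p10) → 6.1254
  f9: (p11, p13, p12) → 73.5425
  f10: (p11, p13, p10) → 16.6694
  f11: (p7, p4, p12) → 2.3249
  f12: (p7, p0, p12) → 77.5082
  f13: (p7, p0, p4) → 54.7279
  f14: (p8, p4, p1) → 22.1345
  f15: (p8, p0, p4) → 51.6107
  f16: (p8, p0, p10) → 23.2429
  f17: (p8, p13, p1) → 32.8521
  f18: (p8, p13, p10) → 43.6735
Σ area = 644.809

Check V−E+F: 11 − 27 + 18 = 2.

facets=18 area=644.809


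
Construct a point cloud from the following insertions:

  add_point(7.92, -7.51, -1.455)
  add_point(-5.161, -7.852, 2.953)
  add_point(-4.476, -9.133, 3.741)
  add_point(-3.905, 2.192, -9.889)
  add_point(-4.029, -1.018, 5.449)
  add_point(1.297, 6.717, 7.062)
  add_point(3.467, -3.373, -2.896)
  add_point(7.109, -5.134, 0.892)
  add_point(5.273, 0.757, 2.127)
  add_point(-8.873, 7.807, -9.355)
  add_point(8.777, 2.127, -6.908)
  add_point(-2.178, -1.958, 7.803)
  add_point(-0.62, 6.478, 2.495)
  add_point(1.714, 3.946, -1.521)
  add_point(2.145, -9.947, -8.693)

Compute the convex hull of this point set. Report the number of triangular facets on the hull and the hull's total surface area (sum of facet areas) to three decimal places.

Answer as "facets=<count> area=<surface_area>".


Hull vertices (12/15): indices [0, 1, 2, 3, 4, 5, 7, 8, 9, 10, 11, 14].

Area of each hull facet:
  f1: (p5, p10, p9) → 141.2866
  f2: (p3, p10, p9) → 37.9869
  f3: (p3, p14, p9) → 15.4263
  f4: (p3, p14, p10) → 78.8840
  f5: (p0, p14, p10) → 52.8819
  f6: (p0, p2, p14) → 61.9779
  f7: (p1, p14, p9) → 134.5599
  f8: (p1, p2, p14) → 11.4671
  f9: (p7, p0, p10) → 18.4960
  f10: (p7, p5, p11) → 56.0501
  f11: (p7, p2, p11) → 49.2072
  f12: (p7, p0, p2) → 21.3700
  f13: (p4, p2, p11) → 12.9586
  f14: (p4, p1, p2) → 5.2897
  f15: (p4, p1, p9) → 65.3004
  f16: (p4, p5, p9) → 84.7877
  f17: (p4, p5, p11) → 14.6091
  f18: (p8, p5, p10) → 34.3291
  f19: (p8, p7, p10) → 30.4240
  f20: (p8, p7, p5) → 12.6922
Σ area = 939.985

Euler: V−E+F = 12−30+20 = 2.

facets=20 area=939.985


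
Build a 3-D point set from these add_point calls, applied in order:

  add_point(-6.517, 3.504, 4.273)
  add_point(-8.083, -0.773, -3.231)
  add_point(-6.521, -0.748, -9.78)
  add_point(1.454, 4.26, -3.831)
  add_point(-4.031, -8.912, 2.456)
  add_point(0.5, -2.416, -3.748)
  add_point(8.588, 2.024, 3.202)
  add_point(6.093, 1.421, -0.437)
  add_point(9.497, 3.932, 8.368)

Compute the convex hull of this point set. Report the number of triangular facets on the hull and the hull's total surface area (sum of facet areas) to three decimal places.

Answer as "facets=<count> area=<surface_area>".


Extreme-point indices: [0, 1, 2, 3, 4, 5, 6, 7, 8] — 9 of 9 on the boundary.

Area of each hull facet:
  f1: (p2, p4, p1) → 32.5759
  f2: (p0, p4, p1) → 46.5288
  f3: (p0, p4, p8) → 104.8891
  f4: (p0, p2, p1) → 18.1811
  f5: (p3, p0, p8) → 81.3918
  f6: (p3, p0, p2) → 62.7214
  f7: (p3, p7, p2) → 28.5172
  f8: (p6, p4, p8) → 42.9957
  f9: (p6, p3, p8) → 21.1904
  f10: (p6, p3, p7) → 8.9669
  f11: (p5, p2, p4) → 46.5924
  f12: (p5, p7, p2) → 23.7028
  f13: (p5, p6, p4) → 57.0201
  f14: (p5, p6, p7) → 9.0534
Σ area = 584.327

Check V−E+F: 9 − 21 + 14 = 2.

facets=14 area=584.327


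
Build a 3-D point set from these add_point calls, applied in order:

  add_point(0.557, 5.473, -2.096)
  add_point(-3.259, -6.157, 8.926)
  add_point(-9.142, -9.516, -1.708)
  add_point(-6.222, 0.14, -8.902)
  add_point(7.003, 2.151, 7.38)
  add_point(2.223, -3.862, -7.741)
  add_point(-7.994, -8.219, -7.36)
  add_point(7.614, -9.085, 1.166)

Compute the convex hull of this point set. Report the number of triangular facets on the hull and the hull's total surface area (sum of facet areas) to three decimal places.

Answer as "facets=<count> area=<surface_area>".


facets=12 area=770.250

Hull vertices (8/8): indices [0, 1, 2, 3, 4, 5, 6, 7].

Per-facet area ½‖(b−a)×(c−a)‖:
  f1: (p1, p7, p2) → 85.0358
  f2: (p4, p1, p7) → 76.1556
  f3: (p4, p1, p0) → 78.4070
  f4: (p5, p4, p7) → 74.7908
  f5: (p5, p4, p0) → 65.5779
  f6: (p3, p5, p0) → 46.8677
  f7: (p3, p1, p2) → 76.9457
  f8: (p3, p1, p0) → 90.2569
  f9: (p6, p3, p2) → 23.2828
  f10: (p6, p3, p5) → 39.6061
  f11: (p6, p7, p2) → 50.2341
  f12: (p6, p5, p7) → 63.0899
Σ area = 770.250

Euler characteristic 8−18+12 = 2 ✓
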